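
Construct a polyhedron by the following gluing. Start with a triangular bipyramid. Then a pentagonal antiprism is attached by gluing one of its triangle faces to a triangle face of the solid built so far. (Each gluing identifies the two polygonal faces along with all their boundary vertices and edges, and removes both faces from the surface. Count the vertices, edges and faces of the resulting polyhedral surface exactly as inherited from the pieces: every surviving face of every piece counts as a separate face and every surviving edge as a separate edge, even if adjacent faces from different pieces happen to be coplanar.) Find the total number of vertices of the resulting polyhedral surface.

A triangular bipyramid: V=5, E=9, F=6.
Attach a pentagonal antiprism (V=10, E=20, F=12) along a 3-gon: merge 3 vertices and 3 edges, delete both glued faces → V=12, E=26, F=16.
Check: V − E + F = 12 − 26 + 16 = 2.

12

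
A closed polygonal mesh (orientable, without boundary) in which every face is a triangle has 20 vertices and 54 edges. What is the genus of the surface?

Every face is a triangle and each edge borders two faces, so 3F = 2·54, giving F = 36.
χ = V − E + F = 20 − 54 + 36 = 2.
For a closed orientable surface χ = 2 − 2g, so g = (2 − (2))/2 = 0.

0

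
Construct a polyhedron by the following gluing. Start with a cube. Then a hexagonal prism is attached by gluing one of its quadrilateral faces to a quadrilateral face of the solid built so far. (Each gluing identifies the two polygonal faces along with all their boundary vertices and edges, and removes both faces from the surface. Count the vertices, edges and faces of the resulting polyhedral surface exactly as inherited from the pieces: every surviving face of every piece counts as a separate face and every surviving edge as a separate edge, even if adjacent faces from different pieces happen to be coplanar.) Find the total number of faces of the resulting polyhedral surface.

12

A cube: V=8, E=12, F=6.
Attach a hexagonal prism (V=12, E=18, F=8) along a 4-gon: merge 4 vertices and 4 edges, delete both glued faces → V=16, E=26, F=12.
Check: V − E + F = 16 − 26 + 12 = 2.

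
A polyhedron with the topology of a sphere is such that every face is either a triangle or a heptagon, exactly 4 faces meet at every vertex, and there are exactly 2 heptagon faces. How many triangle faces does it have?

Let x be the number of triangles; then F = 2 + x.
Edge–face incidences: 2E = 7·2 + 3·x = 14 + 3x.
Every vertex has degree 4, so 4V = 2E.
Euler: V − E + F = 2 ⇒ (2E)/4 − E + (2 + x) = 2.
Multiply by 8: 2·(2E) − 4·(2E) + 8·(2 + x) = 16, i.e. 16 + 8x − 2·(14 + 3x) = 16.
Collecting terms: 2x − 12 = 16, so 2x = 28, so x = 14.
Then 2E = 14 + 3·14 = 56, so E = 28, V = 2E/4 = 14, F = 2 + 14 = 16.

14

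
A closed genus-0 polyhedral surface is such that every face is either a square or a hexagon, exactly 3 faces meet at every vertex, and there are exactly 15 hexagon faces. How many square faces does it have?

Let x be the number of squares; then F = 15 + x.
Edge–face incidences: 2E = 6·15 + 4·x = 90 + 4x.
Every vertex has degree 3, so 3V = 2E.
Euler: V − E + F = 2 ⇒ (2E)/3 − E + (15 + x) = 2.
Multiply by 6: 2·(2E) − 3·(2E) + 6·(15 + x) = 12, i.e. 90 + 6x − (90 + 4x) = 12.
Collecting terms: 2x = 12, so x = 6.
Then 2E = 90 + 4·6 = 114, so E = 57, V = 2E/3 = 38, F = 15 + 6 = 21.

6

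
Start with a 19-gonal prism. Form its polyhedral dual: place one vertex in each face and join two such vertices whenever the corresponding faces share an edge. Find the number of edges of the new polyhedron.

The base solid has V = 38, E = 57, F = 21.
The dual swaps V and F and preserves E: V′ = F = 21, E′ = E = 57, F′ = V = 38.

57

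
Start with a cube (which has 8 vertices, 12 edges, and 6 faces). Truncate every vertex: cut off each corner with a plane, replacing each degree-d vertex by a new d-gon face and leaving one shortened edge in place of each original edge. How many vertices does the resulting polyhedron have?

Truncation replaces each original edge-end by a new vertex, so V′ = 2E = 24.
Each original edge survives, and each old vertex of degree d contributes d new edges; summing degrees gives Σd = 2E, so E′ = E + 2E = 3E = 36.
Each original face survives and each original vertex becomes one new face: F′ = F + V = 14.

24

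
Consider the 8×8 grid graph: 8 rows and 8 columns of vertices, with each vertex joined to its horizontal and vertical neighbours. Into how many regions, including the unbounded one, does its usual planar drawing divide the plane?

The grid has V = 8·8 = 64 vertices and E = 8·7 + 8·7 = 112 edges.
F = 2 − V + E = 2 − 64 + 112 = 50.

50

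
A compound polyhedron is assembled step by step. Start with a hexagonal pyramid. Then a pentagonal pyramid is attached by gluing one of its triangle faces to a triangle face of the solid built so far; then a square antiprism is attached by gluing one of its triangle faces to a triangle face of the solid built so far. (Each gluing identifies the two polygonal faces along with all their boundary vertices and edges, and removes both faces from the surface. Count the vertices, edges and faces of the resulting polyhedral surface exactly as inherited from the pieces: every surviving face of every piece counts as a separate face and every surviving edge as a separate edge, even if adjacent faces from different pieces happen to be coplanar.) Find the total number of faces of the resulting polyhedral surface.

A hexagonal pyramid: V=7, E=12, F=7.
Attach a pentagonal pyramid (V=6, E=10, F=6) along a 3-gon: merge 3 vertices and 3 edges, delete both glued faces → V=10, E=19, F=11.
Attach a square antiprism (V=8, E=16, F=10) along a 3-gon: merge 3 vertices and 3 edges, delete both glued faces → V=15, E=32, F=19.
Check: V − E + F = 15 − 32 + 19 = 2.

19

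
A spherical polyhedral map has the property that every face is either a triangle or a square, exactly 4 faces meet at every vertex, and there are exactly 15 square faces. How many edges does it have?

Let x be the number of triangles; then F = 15 + x.
Edge–face incidences: 2E = 4·15 + 3·x = 60 + 3x.
Every vertex has degree 4, so 4V = 2E.
Euler: V − E + F = 2 ⇒ (2E)/4 − E + (15 + x) = 2.
Multiply by 8: 2·(2E) − 4·(2E) + 8·(15 + x) = 16, i.e. 120 + 8x − 2·(60 + 3x) = 16.
Collecting terms: 2x = 16, so x = 8.
Then 2E = 60 + 3·8 = 84, so E = 42, V = 2E/4 = 21, F = 15 + 8 = 23.

42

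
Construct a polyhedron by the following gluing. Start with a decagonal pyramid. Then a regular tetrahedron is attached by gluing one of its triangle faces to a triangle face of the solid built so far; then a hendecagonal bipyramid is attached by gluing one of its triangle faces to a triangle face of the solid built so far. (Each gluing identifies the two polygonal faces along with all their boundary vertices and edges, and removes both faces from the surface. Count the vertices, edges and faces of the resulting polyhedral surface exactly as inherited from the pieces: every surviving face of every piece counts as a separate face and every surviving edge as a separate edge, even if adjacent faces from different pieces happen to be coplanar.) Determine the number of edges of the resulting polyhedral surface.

53

A decagonal pyramid: V=11, E=20, F=11.
Attach a regular tetrahedron (V=4, E=6, F=4) along a 3-gon: merge 3 vertices and 3 edges, delete both glued faces → V=12, E=23, F=13.
Attach a hendecagonal bipyramid (V=13, E=33, F=22) along a 3-gon: merge 3 vertices and 3 edges, delete both glued faces → V=22, E=53, F=33.
Check: V − E + F = 22 − 53 + 33 = 2.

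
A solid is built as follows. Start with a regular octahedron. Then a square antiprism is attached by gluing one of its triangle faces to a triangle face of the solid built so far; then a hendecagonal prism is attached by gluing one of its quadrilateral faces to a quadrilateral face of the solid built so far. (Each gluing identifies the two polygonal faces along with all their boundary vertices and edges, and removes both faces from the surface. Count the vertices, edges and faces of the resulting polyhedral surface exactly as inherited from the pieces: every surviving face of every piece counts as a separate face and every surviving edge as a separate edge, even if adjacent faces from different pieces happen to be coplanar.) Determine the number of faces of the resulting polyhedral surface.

27

A regular octahedron: V=6, E=12, F=8.
Attach a square antiprism (V=8, E=16, F=10) along a 3-gon: merge 3 vertices and 3 edges, delete both glued faces → V=11, E=25, F=16.
Attach a hendecagonal prism (V=22, E=33, F=13) along a 4-gon: merge 4 vertices and 4 edges, delete both glued faces → V=29, E=54, F=27.
Check: V − E + F = 29 − 54 + 27 = 2.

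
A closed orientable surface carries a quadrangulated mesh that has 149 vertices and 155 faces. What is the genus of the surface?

Every face is a square, so 2E = 4·155 = 620, giving E = 310.
χ = V − E + F = 149 − 310 + 155 = -6.
For a closed orientable surface χ = 2 − 2g, so g = (2 − (-6))/2 = 4.

4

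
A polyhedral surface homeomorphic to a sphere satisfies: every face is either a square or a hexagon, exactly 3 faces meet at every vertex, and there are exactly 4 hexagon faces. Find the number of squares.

6

Let x be the number of squares; then F = 4 + x.
Edge–face incidences: 2E = 6·4 + 4·x = 24 + 4x.
Every vertex has degree 3, so 3V = 2E.
Euler: V − E + F = 2 ⇒ (2E)/3 − E + (4 + x) = 2.
Multiply by 6: 2·(2E) − 3·(2E) + 6·(4 + x) = 12, i.e. 24 + 6x − (24 + 4x) = 12.
Collecting terms: 2x = 12, so x = 6.
Then 2E = 24 + 4·6 = 48, so E = 24, V = 2E/3 = 16, F = 4 + 6 = 10.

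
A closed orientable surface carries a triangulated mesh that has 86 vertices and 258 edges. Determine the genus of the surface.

1

Every face is a triangle and each edge borders two faces, so 3F = 2·258, giving F = 172.
χ = V − E + F = 86 − 258 + 172 = 0.
For a closed orientable surface χ = 2 − 2g, so g = (2 − (0))/2 = 1.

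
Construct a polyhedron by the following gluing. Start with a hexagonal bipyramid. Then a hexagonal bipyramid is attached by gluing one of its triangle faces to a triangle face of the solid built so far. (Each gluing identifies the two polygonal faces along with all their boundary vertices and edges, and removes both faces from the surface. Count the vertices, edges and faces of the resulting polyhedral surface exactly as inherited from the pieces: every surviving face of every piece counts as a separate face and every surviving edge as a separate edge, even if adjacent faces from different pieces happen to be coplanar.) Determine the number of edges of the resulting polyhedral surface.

33

A hexagonal bipyramid: V=8, E=18, F=12.
Attach a hexagonal bipyramid (V=8, E=18, F=12) along a 3-gon: merge 3 vertices and 3 edges, delete both glued faces → V=13, E=33, F=22.
Check: V − E + F = 13 − 33 + 22 = 2.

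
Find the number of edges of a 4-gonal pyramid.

A pyramid on an n-gon base has one n-gon and n triangles: V = 4 + 1 = 5, E = 2·4 = 8, F = 4 + 1 = 5.
Check: V − E + F = 5 − 8 + 5 = 2.

8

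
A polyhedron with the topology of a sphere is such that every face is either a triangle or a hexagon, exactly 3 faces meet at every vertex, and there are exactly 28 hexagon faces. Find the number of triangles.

Let x be the number of triangles; then F = 28 + x.
Edge–face incidences: 2E = 6·28 + 3·x = 168 + 3x.
Every vertex has degree 3, so 3V = 2E.
Euler: V − E + F = 2 ⇒ (2E)/3 − E + (28 + x) = 2.
Multiply by 6: 2·(2E) − 3·(2E) + 6·(28 + x) = 12, i.e. 168 + 6x − (168 + 3x) = 12.
Collecting terms: 3x = 12, so x = 4.
Then 2E = 168 + 3·4 = 180, so E = 90, V = 2E/3 = 60, F = 28 + 4 = 32.

4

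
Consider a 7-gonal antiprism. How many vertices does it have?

14

An antiprism on an n-gon has two n-gon caps and 2n triangles: V = 2·7 = 14, E = 4·7 = 28, F = 2·7 + 2 = 16.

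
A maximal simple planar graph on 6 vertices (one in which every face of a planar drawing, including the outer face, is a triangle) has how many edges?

12

In a plane triangulation 3F = 2E and V − E + F = 2, so E = 3V − 6 = 3·6 − 6 = 12.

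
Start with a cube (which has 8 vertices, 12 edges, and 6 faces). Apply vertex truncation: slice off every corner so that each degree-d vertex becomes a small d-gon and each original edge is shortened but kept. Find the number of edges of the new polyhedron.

Truncation replaces each original edge-end by a new vertex, so V′ = 2E = 24.
Each original edge survives, and each old vertex of degree d contributes d new edges; summing degrees gives Σd = 2E, so E′ = E + 2E = 3E = 36.
Each original face survives and each original vertex becomes one new face: F′ = F + V = 14.

36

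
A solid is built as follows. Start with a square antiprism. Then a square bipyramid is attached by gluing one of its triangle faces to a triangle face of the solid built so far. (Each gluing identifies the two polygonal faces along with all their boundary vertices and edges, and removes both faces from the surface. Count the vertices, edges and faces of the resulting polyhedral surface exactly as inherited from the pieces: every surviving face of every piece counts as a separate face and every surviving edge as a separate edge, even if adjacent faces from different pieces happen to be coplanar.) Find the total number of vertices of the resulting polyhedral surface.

A square antiprism: V=8, E=16, F=10.
Attach a square bipyramid (V=6, E=12, F=8) along a 3-gon: merge 3 vertices and 3 edges, delete both glued faces → V=11, E=25, F=16.
Check: V − E + F = 11 − 25 + 16 = 2.

11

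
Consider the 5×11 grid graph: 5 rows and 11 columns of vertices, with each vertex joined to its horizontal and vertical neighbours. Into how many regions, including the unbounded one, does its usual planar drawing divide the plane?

41

The grid has V = 5·11 = 55 vertices and E = 5·10 + 11·4 = 94 edges.
F = 2 − V + E = 2 − 55 + 94 = 41.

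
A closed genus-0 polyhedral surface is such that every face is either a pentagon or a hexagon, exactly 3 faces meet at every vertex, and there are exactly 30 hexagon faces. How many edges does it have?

Let x be the number of pentagons; then F = 30 + x.
Edge–face incidences: 2E = 6·30 + 5·x = 180 + 5x.
Every vertex has degree 3, so 3V = 2E.
Euler: V − E + F = 2 ⇒ (2E)/3 − E + (30 + x) = 2.
Multiply by 6: 2·(2E) − 3·(2E) + 6·(30 + x) = 12, i.e. 180 + 6x − (180 + 5x) = 12.
Collecting terms: x = 12.
Then 2E = 180 + 5·12 = 240, so E = 120, V = 2E/3 = 80, F = 30 + 12 = 42.

120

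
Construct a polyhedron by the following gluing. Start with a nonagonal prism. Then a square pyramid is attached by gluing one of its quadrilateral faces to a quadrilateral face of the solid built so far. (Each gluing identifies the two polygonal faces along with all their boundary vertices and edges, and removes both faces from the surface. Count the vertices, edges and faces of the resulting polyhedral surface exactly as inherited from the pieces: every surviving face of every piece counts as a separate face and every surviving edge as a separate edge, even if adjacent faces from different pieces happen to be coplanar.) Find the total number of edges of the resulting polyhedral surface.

A nonagonal prism: V=18, E=27, F=11.
Attach a square pyramid (V=5, E=8, F=5) along a 4-gon: merge 4 vertices and 4 edges, delete both glued faces → V=19, E=31, F=14.
Check: V − E + F = 19 − 31 + 14 = 2.

31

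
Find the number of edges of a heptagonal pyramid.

14

A pyramid on an n-gon base has one n-gon and n triangles: V = 7 + 1 = 8, E = 2·7 = 14, F = 7 + 1 = 8.
Check: V − E + F = 8 − 14 + 8 = 2.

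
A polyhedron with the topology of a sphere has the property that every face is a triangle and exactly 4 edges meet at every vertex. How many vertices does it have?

6

Each face has 3 edges and each edge borders two faces, so 2E = 3F.
Each vertex has degree 4, so 4V = 2E and hence V = 3F/4.
Euler: V − E + F = 2 ⇒ (3F/4) − (3F/2) + F = 2.
Multiply by 8: (6 − 12 + 8)F = 16, i.e. 2F = 16.
So F = 8, E = 3·8/2 = 12, V = 3·8/4 = 6.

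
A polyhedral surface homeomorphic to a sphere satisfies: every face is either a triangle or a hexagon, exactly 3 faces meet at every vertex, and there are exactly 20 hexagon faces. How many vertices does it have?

44

Let x be the number of triangles; then F = 20 + x.
Edge–face incidences: 2E = 6·20 + 3·x = 120 + 3x.
Every vertex has degree 3, so 3V = 2E.
Euler: V − E + F = 2 ⇒ (2E)/3 − E + (20 + x) = 2.
Multiply by 6: 2·(2E) − 3·(2E) + 6·(20 + x) = 12, i.e. 120 + 6x − (120 + 3x) = 12.
Collecting terms: 3x = 12, so x = 4.
Then 2E = 120 + 3·4 = 132, so E = 66, V = 2E/3 = 44, F = 20 + 4 = 24.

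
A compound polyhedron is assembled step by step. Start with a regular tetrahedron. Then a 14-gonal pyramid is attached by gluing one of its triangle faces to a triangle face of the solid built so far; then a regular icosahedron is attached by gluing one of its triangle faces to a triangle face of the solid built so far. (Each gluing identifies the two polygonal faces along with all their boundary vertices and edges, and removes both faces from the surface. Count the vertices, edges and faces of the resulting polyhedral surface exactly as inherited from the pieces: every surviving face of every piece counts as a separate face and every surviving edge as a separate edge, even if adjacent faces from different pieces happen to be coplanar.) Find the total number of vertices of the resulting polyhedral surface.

A regular tetrahedron: V=4, E=6, F=4.
Attach a 14-gonal pyramid (V=15, E=28, F=15) along a 3-gon: merge 3 vertices and 3 edges, delete both glued faces → V=16, E=31, F=17.
Attach a regular icosahedron (V=12, E=30, F=20) along a 3-gon: merge 3 vertices and 3 edges, delete both glued faces → V=25, E=58, F=35.
Check: V − E + F = 25 − 58 + 35 = 2.

25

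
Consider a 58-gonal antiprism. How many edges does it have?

An antiprism on an n-gon has two n-gon caps and 2n triangles: V = 2·58 = 116, E = 4·58 = 232, F = 2·58 + 2 = 118.

232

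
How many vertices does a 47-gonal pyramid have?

A pyramid on an n-gon base has one n-gon and n triangles: V = 47 + 1 = 48, E = 2·47 = 94, F = 47 + 1 = 48.

48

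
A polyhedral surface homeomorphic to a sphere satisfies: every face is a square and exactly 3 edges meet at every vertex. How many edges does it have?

Each face has 4 edges and each edge borders two faces, so 2E = 4F.
Each vertex has degree 3, so 3V = 2E and hence V = 4F/3.
Euler: V − E + F = 2 ⇒ (4F/3) − (4F/2) + F = 2.
Multiply by 6: (8 − 12 + 6)F = 12, i.e. 2F = 12.
So F = 6, E = 4·6/2 = 12, V = 4·6/3 = 8.

12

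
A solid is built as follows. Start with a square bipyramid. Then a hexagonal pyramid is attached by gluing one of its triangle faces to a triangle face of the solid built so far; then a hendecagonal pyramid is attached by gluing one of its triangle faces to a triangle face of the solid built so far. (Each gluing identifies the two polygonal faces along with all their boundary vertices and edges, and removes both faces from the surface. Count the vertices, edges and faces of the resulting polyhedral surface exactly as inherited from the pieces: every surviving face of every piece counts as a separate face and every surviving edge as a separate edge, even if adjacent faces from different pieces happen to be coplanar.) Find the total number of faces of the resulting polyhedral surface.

23

A square bipyramid: V=6, E=12, F=8.
Attach a hexagonal pyramid (V=7, E=12, F=7) along a 3-gon: merge 3 vertices and 3 edges, delete both glued faces → V=10, E=21, F=13.
Attach a hendecagonal pyramid (V=12, E=22, F=12) along a 3-gon: merge 3 vertices and 3 edges, delete both glued faces → V=19, E=40, F=23.
Check: V − E + F = 19 − 40 + 23 = 2.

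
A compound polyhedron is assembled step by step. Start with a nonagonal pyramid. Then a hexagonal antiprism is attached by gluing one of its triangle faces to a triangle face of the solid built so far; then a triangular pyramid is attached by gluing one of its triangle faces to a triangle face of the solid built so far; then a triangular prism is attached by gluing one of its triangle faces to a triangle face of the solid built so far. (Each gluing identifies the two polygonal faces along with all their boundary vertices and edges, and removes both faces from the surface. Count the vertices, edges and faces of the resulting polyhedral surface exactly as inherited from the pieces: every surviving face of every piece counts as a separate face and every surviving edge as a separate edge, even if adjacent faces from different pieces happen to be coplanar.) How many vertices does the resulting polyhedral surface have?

23

A nonagonal pyramid: V=10, E=18, F=10.
Attach a hexagonal antiprism (V=12, E=24, F=14) along a 3-gon: merge 3 vertices and 3 edges, delete both glued faces → V=19, E=39, F=22.
Attach a triangular pyramid (V=4, E=6, F=4) along a 3-gon: merge 3 vertices and 3 edges, delete both glued faces → V=20, E=42, F=24.
Attach a triangular prism (V=6, E=9, F=5) along a 3-gon: merge 3 vertices and 3 edges, delete both glued faces → V=23, E=48, F=27.
Check: V − E + F = 23 − 48 + 27 = 2.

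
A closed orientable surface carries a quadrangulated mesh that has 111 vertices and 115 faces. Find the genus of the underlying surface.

3

Every face is a square, so 2E = 4·115 = 460, giving E = 230.
χ = V − E + F = 111 − 230 + 115 = -4.
For a closed orientable surface χ = 2 − 2g, so g = (2 − (-4))/2 = 3.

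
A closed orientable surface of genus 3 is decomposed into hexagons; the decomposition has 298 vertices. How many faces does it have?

χ = 2 − 2·3 = -4, and every face is a hexagon so 6F = 2E.
V − E + F = -4 with E = 6F/2 gives 298 − (6/2 − 1)·F = -4, so F = 151 and E = 453.

151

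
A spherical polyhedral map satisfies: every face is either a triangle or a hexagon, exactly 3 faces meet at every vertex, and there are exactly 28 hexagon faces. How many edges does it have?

90

Let x be the number of triangles; then F = 28 + x.
Edge–face incidences: 2E = 6·28 + 3·x = 168 + 3x.
Every vertex has degree 3, so 3V = 2E.
Euler: V − E + F = 2 ⇒ (2E)/3 − E + (28 + x) = 2.
Multiply by 6: 2·(2E) − 3·(2E) + 6·(28 + x) = 12, i.e. 168 + 6x − (168 + 3x) = 12.
Collecting terms: 3x = 12, so x = 4.
Then 2E = 168 + 3·4 = 180, so E = 90, V = 2E/3 = 60, F = 28 + 4 = 32.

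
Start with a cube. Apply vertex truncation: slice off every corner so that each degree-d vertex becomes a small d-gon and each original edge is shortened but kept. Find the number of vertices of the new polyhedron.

The base solid has V = 8, E = 12, F = 6.
Truncation replaces each original edge-end by a new vertex, so V′ = 2E = 24.
Each original edge survives, and each old vertex of degree d contributes d new edges; summing degrees gives Σd = 2E, so E′ = E + 2E = 3E = 36.
Each original face survives and each original vertex becomes one new face: F′ = F + V = 14.

24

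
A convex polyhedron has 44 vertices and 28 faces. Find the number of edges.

Here V − E + F = 2.
E = V + F − (2) = 44 + 28 − (2) = 70.

70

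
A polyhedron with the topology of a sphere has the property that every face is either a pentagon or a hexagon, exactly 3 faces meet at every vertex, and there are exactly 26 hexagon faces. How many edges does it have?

108

Let x be the number of pentagons; then F = 26 + x.
Edge–face incidences: 2E = 6·26 + 5·x = 156 + 5x.
Every vertex has degree 3, so 3V = 2E.
Euler: V − E + F = 2 ⇒ (2E)/3 − E + (26 + x) = 2.
Multiply by 6: 2·(2E) − 3·(2E) + 6·(26 + x) = 12, i.e. 156 + 6x − (156 + 5x) = 12.
Collecting terms: x = 12.
Then 2E = 156 + 5·12 = 216, so E = 108, V = 2E/3 = 72, F = 26 + 12 = 38.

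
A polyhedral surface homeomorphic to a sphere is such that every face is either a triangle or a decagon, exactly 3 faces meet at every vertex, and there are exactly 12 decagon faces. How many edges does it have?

90

Let x be the number of triangles; then F = 12 + x.
Edge–face incidences: 2E = 10·12 + 3·x = 120 + 3x.
Every vertex has degree 3, so 3V = 2E.
Euler: V − E + F = 2 ⇒ (2E)/3 − E + (12 + x) = 2.
Multiply by 6: 2·(2E) − 3·(2E) + 6·(12 + x) = 12, i.e. 72 + 6x − (120 + 3x) = 12.
Collecting terms: 3x − 48 = 12, so 3x = 60, so x = 20.
Then 2E = 120 + 3·20 = 180, so E = 90, V = 2E/3 = 60, F = 12 + 20 = 32.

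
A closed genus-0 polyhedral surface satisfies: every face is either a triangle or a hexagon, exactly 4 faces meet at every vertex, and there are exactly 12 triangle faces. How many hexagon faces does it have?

Let x be the number of hexagons; then F = 12 + x.
Edge–face incidences: 2E = 3·12 + 6·x = 36 + 6x.
Every vertex has degree 4, so 4V = 2E.
Euler: V − E + F = 2 ⇒ (2E)/4 − E + (12 + x) = 2.
Multiply by 8: 2·(2E) − 4·(2E) + 8·(12 + x) = 16, i.e. 96 + 8x − 2·(36 + 6x) = 16.
Collecting terms: −4x + 24 = 16, so −4x = −8, so x = 2.
Then 2E = 36 + 6·2 = 48, so E = 24, V = 2E/4 = 12, F = 12 + 2 = 14.

2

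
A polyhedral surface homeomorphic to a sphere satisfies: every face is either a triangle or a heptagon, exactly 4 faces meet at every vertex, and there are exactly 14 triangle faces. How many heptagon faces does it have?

Let x be the number of heptagons; then F = 14 + x.
Edge–face incidences: 2E = 3·14 + 7·x = 42 + 7x.
Every vertex has degree 4, so 4V = 2E.
Euler: V − E + F = 2 ⇒ (2E)/4 − E + (14 + x) = 2.
Multiply by 8: 2·(2E) − 4·(2E) + 8·(14 + x) = 16, i.e. 112 + 8x − 2·(42 + 7x) = 16.
Collecting terms: −6x + 28 = 16, so −6x = −12, so x = 2.
Then 2E = 42 + 7·2 = 56, so E = 28, V = 2E/4 = 14, F = 14 + 2 = 16.

2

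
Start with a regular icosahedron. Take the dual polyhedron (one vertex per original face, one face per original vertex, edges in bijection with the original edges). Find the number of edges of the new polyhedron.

The base solid has V = 12, E = 30, F = 20.
The dual swaps V and F and preserves E: V′ = F = 20, E′ = E = 30, F′ = V = 12.

30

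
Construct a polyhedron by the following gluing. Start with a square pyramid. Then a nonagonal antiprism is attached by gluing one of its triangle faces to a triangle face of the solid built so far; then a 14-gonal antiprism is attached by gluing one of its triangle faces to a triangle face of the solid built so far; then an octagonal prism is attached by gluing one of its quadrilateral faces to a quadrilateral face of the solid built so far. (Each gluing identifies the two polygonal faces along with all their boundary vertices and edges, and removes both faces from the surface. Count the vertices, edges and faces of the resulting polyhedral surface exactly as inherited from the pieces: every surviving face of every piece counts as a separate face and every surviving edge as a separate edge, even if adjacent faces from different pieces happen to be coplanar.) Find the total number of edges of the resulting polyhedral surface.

114

A square pyramid: V=5, E=8, F=5.
Attach a nonagonal antiprism (V=18, E=36, F=20) along a 3-gon: merge 3 vertices and 3 edges, delete both glued faces → V=20, E=41, F=23.
Attach a 14-gonal antiprism (V=28, E=56, F=30) along a 3-gon: merge 3 vertices and 3 edges, delete both glued faces → V=45, E=94, F=51.
Attach an octagonal prism (V=16, E=24, F=10) along a 4-gon: merge 4 vertices and 4 edges, delete both glued faces → V=57, E=114, F=59.
Check: V − E + F = 57 − 114 + 59 = 2.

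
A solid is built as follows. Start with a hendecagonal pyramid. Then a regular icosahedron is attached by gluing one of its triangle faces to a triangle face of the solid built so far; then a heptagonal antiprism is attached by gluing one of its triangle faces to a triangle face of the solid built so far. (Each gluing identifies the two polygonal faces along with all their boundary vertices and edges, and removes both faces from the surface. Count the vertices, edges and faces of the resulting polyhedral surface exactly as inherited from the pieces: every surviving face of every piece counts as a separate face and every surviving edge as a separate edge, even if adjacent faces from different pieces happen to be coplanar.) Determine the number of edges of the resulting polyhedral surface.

A hendecagonal pyramid: V=12, E=22, F=12.
Attach a regular icosahedron (V=12, E=30, F=20) along a 3-gon: merge 3 vertices and 3 edges, delete both glued faces → V=21, E=49, F=30.
Attach a heptagonal antiprism (V=14, E=28, F=16) along a 3-gon: merge 3 vertices and 3 edges, delete both glued faces → V=32, E=74, F=44.
Check: V − E + F = 32 − 74 + 44 = 2.

74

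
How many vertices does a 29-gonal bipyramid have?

A bipyramid over an n-gon has 2n triangular faces and n + 2 vertices: V = 29 + 2 = 31, E = 3·29 = 87, F = 2·29 = 58.

31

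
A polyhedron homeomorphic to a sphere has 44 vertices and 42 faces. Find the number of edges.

Here V − E + F = 2.
E = V + F − (2) = 44 + 42 − (2) = 84.

84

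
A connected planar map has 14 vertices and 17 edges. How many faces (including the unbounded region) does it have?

5

Euler's formula for a connected plane graph: V − E + F = 2, so F = 2 − 14 + 17 = 5.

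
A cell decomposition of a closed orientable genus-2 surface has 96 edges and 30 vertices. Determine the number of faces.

For a closed orientable surface of genus 2, χ = 2 − 2·2 = -2.
F = -2 − V + E = -2 − 30 + 96 = 64.

64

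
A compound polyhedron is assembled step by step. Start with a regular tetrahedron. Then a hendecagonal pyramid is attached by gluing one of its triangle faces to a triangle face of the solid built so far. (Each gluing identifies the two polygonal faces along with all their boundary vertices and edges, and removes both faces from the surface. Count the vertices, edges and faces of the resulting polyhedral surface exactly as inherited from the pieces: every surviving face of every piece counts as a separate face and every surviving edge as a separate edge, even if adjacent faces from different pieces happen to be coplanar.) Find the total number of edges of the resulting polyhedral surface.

A regular tetrahedron: V=4, E=6, F=4.
Attach a hendecagonal pyramid (V=12, E=22, F=12) along a 3-gon: merge 3 vertices and 3 edges, delete both glued faces → V=13, E=25, F=14.
Check: V − E + F = 13 − 25 + 14 = 2.

25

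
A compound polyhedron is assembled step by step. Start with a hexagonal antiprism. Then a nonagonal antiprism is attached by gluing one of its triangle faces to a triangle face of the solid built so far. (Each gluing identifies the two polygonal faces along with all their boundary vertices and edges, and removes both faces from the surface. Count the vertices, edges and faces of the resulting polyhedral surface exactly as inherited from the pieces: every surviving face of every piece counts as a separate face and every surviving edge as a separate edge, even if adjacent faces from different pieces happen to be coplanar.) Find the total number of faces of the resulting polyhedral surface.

A hexagonal antiprism: V=12, E=24, F=14.
Attach a nonagonal antiprism (V=18, E=36, F=20) along a 3-gon: merge 3 vertices and 3 edges, delete both glued faces → V=27, E=57, F=32.
Check: V − E + F = 27 − 57 + 32 = 2.

32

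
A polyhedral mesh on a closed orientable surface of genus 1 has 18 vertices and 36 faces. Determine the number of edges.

For a closed orientable surface of genus 1, χ = 2 − 2·1 = 0.
E = V + F − (0) = 18 + 36 − (0) = 54.

54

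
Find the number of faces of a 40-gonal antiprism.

An antiprism on an n-gon has two n-gon caps and 2n triangles: V = 2·40 = 80, E = 4·40 = 160, F = 2·40 + 2 = 82.

82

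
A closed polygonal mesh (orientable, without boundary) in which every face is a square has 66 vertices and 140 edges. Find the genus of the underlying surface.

Every face is a square and each edge borders two faces, so 4F = 2·140, giving F = 70.
χ = V − E + F = 66 − 140 + 70 = -4.
For a closed orientable surface χ = 2 − 2g, so g = (2 − (-4))/2 = 3.

3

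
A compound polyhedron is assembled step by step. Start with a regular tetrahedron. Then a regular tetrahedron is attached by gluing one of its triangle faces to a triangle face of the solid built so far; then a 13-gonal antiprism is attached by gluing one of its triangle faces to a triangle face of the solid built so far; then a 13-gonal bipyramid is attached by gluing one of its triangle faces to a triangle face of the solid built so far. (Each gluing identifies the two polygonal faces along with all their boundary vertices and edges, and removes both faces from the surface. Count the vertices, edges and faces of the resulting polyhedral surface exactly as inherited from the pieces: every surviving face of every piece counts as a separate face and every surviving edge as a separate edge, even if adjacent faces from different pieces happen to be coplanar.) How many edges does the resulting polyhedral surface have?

94

A regular tetrahedron: V=4, E=6, F=4.
Attach a regular tetrahedron (V=4, E=6, F=4) along a 3-gon: merge 3 vertices and 3 edges, delete both glued faces → V=5, E=9, F=6.
Attach a 13-gonal antiprism (V=26, E=52, F=28) along a 3-gon: merge 3 vertices and 3 edges, delete both glued faces → V=28, E=58, F=32.
Attach a 13-gonal bipyramid (V=15, E=39, F=26) along a 3-gon: merge 3 vertices and 3 edges, delete both glued faces → V=40, E=94, F=56.
Check: V − E + F = 40 − 94 + 56 = 2.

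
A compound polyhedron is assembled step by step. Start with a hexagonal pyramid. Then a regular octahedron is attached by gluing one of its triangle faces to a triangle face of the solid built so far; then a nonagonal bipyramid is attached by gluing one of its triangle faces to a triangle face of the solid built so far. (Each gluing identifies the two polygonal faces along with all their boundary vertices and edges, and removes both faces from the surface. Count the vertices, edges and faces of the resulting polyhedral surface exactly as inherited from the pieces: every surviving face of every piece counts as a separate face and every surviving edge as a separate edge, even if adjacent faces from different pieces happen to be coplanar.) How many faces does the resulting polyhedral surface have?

A hexagonal pyramid: V=7, E=12, F=7.
Attach a regular octahedron (V=6, E=12, F=8) along a 3-gon: merge 3 vertices and 3 edges, delete both glued faces → V=10, E=21, F=13.
Attach a nonagonal bipyramid (V=11, E=27, F=18) along a 3-gon: merge 3 vertices and 3 edges, delete both glued faces → V=18, E=45, F=29.
Check: V − E + F = 18 − 45 + 29 = 2.

29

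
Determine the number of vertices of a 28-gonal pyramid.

29

A pyramid on an n-gon base has one n-gon and n triangles: V = 28 + 1 = 29, E = 2·28 = 56, F = 28 + 1 = 29.
Check: V − E + F = 29 − 56 + 29 = 2.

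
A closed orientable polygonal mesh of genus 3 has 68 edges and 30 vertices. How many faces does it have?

34

For a closed orientable surface of genus 3, χ = 2 − 2·3 = -4.
F = -4 − V + E = -4 − 30 + 68 = 34.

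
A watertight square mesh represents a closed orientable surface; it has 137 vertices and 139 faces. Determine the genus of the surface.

Every face is a square, so 2E = 4·139 = 556, giving E = 278.
χ = V − E + F = 137 − 278 + 139 = -2.
For a closed orientable surface χ = 2 − 2g, so g = (2 − (-2))/2 = 2.

2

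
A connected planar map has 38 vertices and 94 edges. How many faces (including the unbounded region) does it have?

58

Euler's formula for a connected plane graph: V − E + F = 2, so F = 2 − 38 + 94 = 58.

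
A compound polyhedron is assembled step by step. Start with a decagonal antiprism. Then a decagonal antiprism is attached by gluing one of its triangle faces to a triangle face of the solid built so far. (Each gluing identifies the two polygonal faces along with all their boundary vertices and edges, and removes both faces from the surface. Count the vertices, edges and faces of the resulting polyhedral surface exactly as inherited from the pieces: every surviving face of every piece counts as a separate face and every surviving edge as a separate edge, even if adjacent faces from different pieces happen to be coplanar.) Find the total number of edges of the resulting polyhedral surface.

77

A decagonal antiprism: V=20, E=40, F=22.
Attach a decagonal antiprism (V=20, E=40, F=22) along a 3-gon: merge 3 vertices and 3 edges, delete both glued faces → V=37, E=77, F=42.
Check: V − E + F = 37 − 77 + 42 = 2.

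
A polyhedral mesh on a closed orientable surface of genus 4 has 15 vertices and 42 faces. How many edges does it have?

For a closed orientable surface of genus 4, χ = 2 − 2·4 = -6.
E = V + F − (-6) = 15 + 42 − (-6) = 63.

63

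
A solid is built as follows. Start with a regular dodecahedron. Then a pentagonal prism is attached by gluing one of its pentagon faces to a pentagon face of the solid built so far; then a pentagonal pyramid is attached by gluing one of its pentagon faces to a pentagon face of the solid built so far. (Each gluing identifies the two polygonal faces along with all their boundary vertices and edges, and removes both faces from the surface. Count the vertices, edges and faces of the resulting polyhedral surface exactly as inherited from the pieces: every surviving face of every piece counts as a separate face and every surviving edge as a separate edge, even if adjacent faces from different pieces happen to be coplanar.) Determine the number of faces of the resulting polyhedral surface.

21

A regular dodecahedron: V=20, E=30, F=12.
Attach a pentagonal prism (V=10, E=15, F=7) along a 5-gon: merge 5 vertices and 5 edges, delete both glued faces → V=25, E=40, F=17.
Attach a pentagonal pyramid (V=6, E=10, F=6) along a 5-gon: merge 5 vertices and 5 edges, delete both glued faces → V=26, E=45, F=21.
Check: V − E + F = 26 − 45 + 21 = 2.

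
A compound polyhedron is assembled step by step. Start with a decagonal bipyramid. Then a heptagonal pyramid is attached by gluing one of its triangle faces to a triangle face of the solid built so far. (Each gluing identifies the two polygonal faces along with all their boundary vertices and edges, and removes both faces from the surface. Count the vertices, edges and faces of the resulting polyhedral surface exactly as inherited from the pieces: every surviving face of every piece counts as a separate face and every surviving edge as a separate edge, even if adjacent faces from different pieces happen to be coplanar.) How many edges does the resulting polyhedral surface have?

A decagonal bipyramid: V=12, E=30, F=20.
Attach a heptagonal pyramid (V=8, E=14, F=8) along a 3-gon: merge 3 vertices and 3 edges, delete both glued faces → V=17, E=41, F=26.
Check: V − E + F = 17 − 41 + 26 = 2.

41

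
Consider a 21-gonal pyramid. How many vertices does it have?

22

A pyramid on an n-gon base has one n-gon and n triangles: V = 21 + 1 = 22, E = 2·21 = 42, F = 21 + 1 = 22.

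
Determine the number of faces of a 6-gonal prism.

8

A prism on an n-gon has two n-gon bases and n rectangular sides: V = 2·6 = 12, E = 3·6 = 18, F = 6 + 2 = 8.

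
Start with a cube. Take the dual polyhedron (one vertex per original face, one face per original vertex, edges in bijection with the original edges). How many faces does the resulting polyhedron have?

The base solid has V = 8, E = 12, F = 6.
The dual swaps V and F and preserves E: V′ = F = 6, E′ = E = 12, F′ = V = 8.

8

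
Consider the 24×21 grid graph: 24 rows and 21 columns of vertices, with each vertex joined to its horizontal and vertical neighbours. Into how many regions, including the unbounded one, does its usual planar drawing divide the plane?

The grid has V = 24·21 = 504 vertices and E = 24·20 + 21·23 = 963 edges.
F = 2 − V + E = 2 − 504 + 963 = 461.

461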